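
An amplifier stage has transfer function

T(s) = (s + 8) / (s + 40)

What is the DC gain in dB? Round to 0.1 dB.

-14.0 dB

T(0) = 8 / 40 = 0.2
20 log₁₀(0.2) ≈ -13.98 dB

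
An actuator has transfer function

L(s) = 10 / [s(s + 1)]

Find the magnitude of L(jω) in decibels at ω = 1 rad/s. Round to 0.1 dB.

17.0 dB

At s = jω = j1:
pole (s+1): 1 + j1 → |·| = √(1²+1²) = √2 ≈ 1.4142, ∠ = arctan(1/1) ≈ 45.00°
pole at origin: |s| = 1, ∠ = 90.00° (in denominator)
|L| = 10 / 1.4142 ≈ 7.0711
Gain = 20 log₁₀(7.0711) ≈ 16.99 dB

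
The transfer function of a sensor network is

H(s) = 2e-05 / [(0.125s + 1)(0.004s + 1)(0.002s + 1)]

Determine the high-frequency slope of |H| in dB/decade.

-60 dB/decade

Each pole contributes −20 dB/decade at high frequency; each zero contributes +20 dB/decade.
Net: 0 zero(s) − 3 pole(s) → -60 dB/decade.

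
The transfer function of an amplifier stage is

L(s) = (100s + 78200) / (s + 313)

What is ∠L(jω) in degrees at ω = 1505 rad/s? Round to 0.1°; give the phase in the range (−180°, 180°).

-15.7°

Substitute s = j1505:
Numerator: 100(j1505) + 78200 = 78200 + j150500
Denominator: (j1505) + 313 = 313 + j1505
|N| = √(78200² + 150500²) ≈ 1.696e+05, ∠N ≈ 62.54°
|D| = √(313² + 1505²) ≈ 1537.2, ∠D ≈ 78.25°
∠L = 62.54° − 78.25° = -15.71°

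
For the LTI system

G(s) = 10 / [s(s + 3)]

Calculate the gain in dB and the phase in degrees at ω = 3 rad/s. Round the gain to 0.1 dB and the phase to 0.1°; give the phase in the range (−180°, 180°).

-2.1 dB, -135.0°

At s = jω = j3:
pole (s+3): 3 + j3 → |·| = √(3²+3²) = √18 ≈ 4.2426, ∠ = arctan(3/3) ≈ 45.00°
pole at origin: |s| = 3, ∠ = 90.00° (in denominator)
|G| = 10 / 12.728 ≈ 0.78567
Gain = 20 log₁₀(0.78567) ≈ -2.10 dB
∠G = 0.00° − 135.00° = -135.00°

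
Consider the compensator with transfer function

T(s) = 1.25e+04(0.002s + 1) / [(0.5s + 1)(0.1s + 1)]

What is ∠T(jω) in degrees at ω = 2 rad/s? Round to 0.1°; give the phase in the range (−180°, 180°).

-56.1°

At ω = 2 rad/s:
zero (1 + j2·0.002) = 1 + j0.004 → |·| ≈ 1, ∠ ≈ 0.23°
pole (1 + j2·0.5) = 1 + j1 → |·| ≈ 1.4142, ∠ ≈ 45.00°
pole (1 + j2·0.1) = 1 + j0.2 → |·| ≈ 1.0198, ∠ ≈ 11.31°
∠T = (0.23°) − (45.00° + 11.31°) = -56.08°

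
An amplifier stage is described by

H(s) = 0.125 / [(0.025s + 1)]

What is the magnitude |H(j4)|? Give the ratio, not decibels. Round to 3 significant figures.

0.124

At ω = 4 rad/s:
pole (1 + j4·0.025) = 1 + j0.1 → |·| ≈ 1.005, ∠ ≈ 5.71°
|H| = 0.125 · 1 / (1.005) ≈ 0.12438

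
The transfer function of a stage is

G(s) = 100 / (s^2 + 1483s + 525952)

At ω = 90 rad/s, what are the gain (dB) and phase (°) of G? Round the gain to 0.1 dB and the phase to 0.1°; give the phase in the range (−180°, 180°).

Substitute s = j90:
Numerator: 100 = 100 + j0
Denominator: (j90)^2 + 1483(j90) + 525952 = 517852 + j133470
|N| = √(100² + 0²) ≈ 100, ∠N ≈ 0.00°
|D| = √(517852² + 133470²) ≈ 5.3478e+05, ∠D ≈ 14.45°
|G| = 100 / 5.3478e+05 ≈ 0.00018699
Gain = 20 log₁₀(0.00018699) ≈ -74.56 dB
∠G = 0.00° − 14.45° = -14.45°

-74.6 dB, -14.5°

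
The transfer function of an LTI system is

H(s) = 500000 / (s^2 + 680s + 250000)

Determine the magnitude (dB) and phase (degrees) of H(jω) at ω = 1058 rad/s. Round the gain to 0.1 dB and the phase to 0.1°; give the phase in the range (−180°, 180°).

At s = jω = j1058:
quadratic: (j1058)² + 680·j1058 + 250000 = -869364 + j719440 → |·| ≈ 1.1284e+06, ∠ ≈ 140.39°
|H| = 500000 / 1.1284e+06 ≈ 0.44311
Gain = 20 log₁₀(0.44311) ≈ -7.07 dB
∠H = 0.00° − 140.39° = -140.39°

-7.1 dB, -140.4°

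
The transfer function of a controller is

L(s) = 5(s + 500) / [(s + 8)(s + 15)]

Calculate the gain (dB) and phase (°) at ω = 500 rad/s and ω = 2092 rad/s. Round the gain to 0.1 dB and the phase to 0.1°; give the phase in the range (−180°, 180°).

ω = 500: -37.0 dB, -132.4°; ω = 2092: -52.2 dB, -102.8°

At s = jω = j500:
zero (s+500): 500 + j500 → |·| = √(500²+500²) = √500000 ≈ 707.11, ∠ = arctan(500/500) ≈ 45.00°
pole (s+8): 8 + j500 → |·| = √(8²+500²) = √250064 ≈ 500.06, ∠ = arctan(500/8) ≈ 89.08°
pole (s+15): 15 + j500 → |·| = √(15²+500²) = √250225 ≈ 500.22, ∠ = arctan(500/15) ≈ 88.28°
|L| = 5 · 707.11 / 2.5014e+05 ≈ 0.014134
Gain = 20 log₁₀(0.014134) ≈ -36.99 dB
∠L = 45.00° − 177.36° = -132.36°

At s = jω = j2092:
zero (s+500): 500 + j2092 → |·| = √(500²+2092²) = √4626464 ≈ 2150.9, ∠ = arctan(2092/500) ≈ 76.56°
pole (s+8): 8 + j2092 → |·| = √(8²+2092²) = √4376528 ≈ 2092, ∠ = arctan(2092/8) ≈ 89.78°
pole (s+15): 15 + j2092 → |·| = √(15²+2092²) = √4376689 ≈ 2092.1, ∠ = arctan(2092/15) ≈ 89.59°
|L| = 5 · 2150.9 / 4.3767e+06 ≈ 0.0024572
Gain = 20 log₁₀(0.0024572) ≈ -52.19 dB
∠L = 76.56° − 179.37° = -102.81°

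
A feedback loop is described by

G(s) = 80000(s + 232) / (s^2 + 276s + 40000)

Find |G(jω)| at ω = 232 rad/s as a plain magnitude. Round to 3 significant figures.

401

At s = jω = j232:
zero (s+232): 232 + j232 → |·| = √(232²+232²) = √107648 ≈ 328.1, ∠ = arctan(232/232) ≈ 45.00°
quadratic: (j232)² + 276·j232 + 40000 = -13824 + j64032 → |·| ≈ 65507, ∠ ≈ 102.18°
|G| = 80000 · 328.1 / 65507 ≈ 400.69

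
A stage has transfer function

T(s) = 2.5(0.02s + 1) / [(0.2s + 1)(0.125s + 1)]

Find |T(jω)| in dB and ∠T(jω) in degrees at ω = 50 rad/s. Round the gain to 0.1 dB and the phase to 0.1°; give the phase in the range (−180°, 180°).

At ω = 50 rad/s:
zero (1 + j50·0.02) = 1 + j1 → |·| ≈ 1.4142, ∠ ≈ 45.00°
pole (1 + j50·0.2) = 1 + j10 → |·| ≈ 10.05, ∠ ≈ 84.29°
pole (1 + j50·0.125) = 1 + j6.25 → |·| ≈ 6.3295, ∠ ≈ 80.91°
|T| = 2.5 · 1.4142 / (10.05 · 6.3295) ≈ 0.05558
Gain = 20 log₁₀(0.05558) ≈ -25.10 dB
∠T = (45.00°) − (84.29° + 80.91°) = -120.20°

-25.1 dB, -120.2°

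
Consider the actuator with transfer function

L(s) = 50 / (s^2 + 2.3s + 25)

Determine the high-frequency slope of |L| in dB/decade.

-40 dB/decade

Each pole contributes −20 dB/decade at high frequency; each zero contributes +20 dB/decade.
Net: 0 zero(s) − 2 pole(s) → -40 dB/decade.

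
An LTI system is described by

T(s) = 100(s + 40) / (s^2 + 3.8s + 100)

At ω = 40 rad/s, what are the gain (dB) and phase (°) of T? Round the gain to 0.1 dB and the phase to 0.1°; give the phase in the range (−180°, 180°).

11.5 dB, -129.2°

At s = jω = j40:
zero (s+40): 40 + j40 → |·| = √(40²+40²) = √3200 ≈ 56.569, ∠ = arctan(40/40) ≈ 45.00°
quadratic: (j40)² + 3.8·j40 + 100 = -1500 + j152 → |·| ≈ 1507.7, ∠ ≈ 174.21°
|T| = 100 · 56.569 / 1507.7 ≈ 3.752
Gain = 20 log₁₀(3.752) ≈ 11.49 dB
∠T = 45.00° − 174.21° = -129.21°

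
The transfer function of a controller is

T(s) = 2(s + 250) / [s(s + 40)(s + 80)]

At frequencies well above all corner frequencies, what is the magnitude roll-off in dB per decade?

Each pole contributes −20 dB/decade at high frequency; each zero contributes +20 dB/decade.
Net: 1 zero(s) − 3 pole(s) → -40 dB/decade.

-40 dB/decade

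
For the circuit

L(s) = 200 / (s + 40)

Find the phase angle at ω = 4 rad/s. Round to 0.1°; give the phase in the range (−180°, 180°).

-5.7°

Substitute s = j4:
Numerator: 200 = 200 + j0
Denominator: (j4) + 40 = 40 + j4
|N| = √(200² + 0²) ≈ 200, ∠N ≈ 0.00°
|D| = √(40² + 4²) ≈ 40.2, ∠D ≈ 5.71°
∠L = 0.00° − 5.71° = -5.71°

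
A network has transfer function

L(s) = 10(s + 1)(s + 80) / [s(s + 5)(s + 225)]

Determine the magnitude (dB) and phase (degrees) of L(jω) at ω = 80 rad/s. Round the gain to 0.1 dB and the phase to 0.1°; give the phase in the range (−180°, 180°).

At s = jω = j80:
zero (s+1): 1 + j80 → |·| = √(1²+80²) = √6401 ≈ 80.006, ∠ = arctan(80/1) ≈ 89.28°
zero (s+80): 80 + j80 → |·| = √(80²+80²) = √12800 ≈ 113.14, ∠ = arctan(80/80) ≈ 45.00°
pole (s+5): 5 + j80 → |·| = √(5²+80²) = √6425 ≈ 80.156, ∠ = arctan(80/5) ≈ 86.42°
pole (s+225): 225 + j80 → |·| = √(225²+80²) = √57025 ≈ 238.8, ∠ = arctan(80/225) ≈ 19.57°
pole at origin: |s| = 80, ∠ = 90.00° (in denominator)
|L| = 10 · 9051.9 / 1.5313e+06 ≈ 0.059113
Gain = 20 log₁₀(0.059113) ≈ -24.57 dB
∠L = 134.28° − 195.99° = -61.71°

-24.6 dB, -61.7°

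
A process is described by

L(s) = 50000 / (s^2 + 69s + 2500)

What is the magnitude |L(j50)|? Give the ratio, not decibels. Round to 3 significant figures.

At s = jω = j50:
quadratic: (j50)² + 69·j50 + 2500 = 0 + j3450 → |·| ≈ 3450, ∠ ≈ 90.00°
|L| = 50000 / 3450 ≈ 14.493

14.5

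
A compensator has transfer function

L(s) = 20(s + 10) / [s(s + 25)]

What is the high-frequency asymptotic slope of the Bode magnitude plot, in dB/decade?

Each pole contributes −20 dB/decade at high frequency; each zero contributes +20 dB/decade.
Net: 1 zero(s) − 2 pole(s) → -20 dB/decade.

-20 dB/decade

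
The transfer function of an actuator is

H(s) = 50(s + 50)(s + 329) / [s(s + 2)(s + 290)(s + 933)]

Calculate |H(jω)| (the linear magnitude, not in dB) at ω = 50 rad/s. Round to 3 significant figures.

At s = jω = j50:
zero (s+50): 50 + j50 → |·| = √(50²+50²) = √5000 ≈ 70.711, ∠ = arctan(50/50) ≈ 45.00°
zero (s+329): 329 + j50 → |·| = √(329²+50²) = √110741 ≈ 332.78, ∠ = arctan(50/329) ≈ 8.64°
pole (s+2): 2 + j50 → |·| = √(2²+50²) = √2504 ≈ 50.04, ∠ = arctan(50/2) ≈ 87.71°
pole (s+290): 290 + j50 → |·| = √(290²+50²) = √86600 ≈ 294.28, ∠ = arctan(50/290) ≈ 9.78°
pole (s+933): 933 + j50 → |·| = √(933²+50²) = √872989 ≈ 934.34, ∠ = arctan(50/933) ≈ 3.07°
pole at origin: |s| = 50, ∠ = 90.00° (in denominator)
|H| = 50 · 23531 / 6.8794e+08 ≈ 0.0017103

0.00171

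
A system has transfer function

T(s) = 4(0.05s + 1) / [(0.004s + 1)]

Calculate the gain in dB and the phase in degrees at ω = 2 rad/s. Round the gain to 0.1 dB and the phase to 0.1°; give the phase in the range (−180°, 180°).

12.1 dB, 5.3°

At ω = 2 rad/s:
zero (1 + j2·0.05) = 1 + j0.1 → |·| ≈ 1.005, ∠ ≈ 5.71°
pole (1 + j2·0.004) = 1 + j0.008 → |·| ≈ 1, ∠ ≈ 0.46°
|T| = 4 · 1.005 / (1) ≈ 4.02
Gain = 20 log₁₀(4.02) ≈ 12.08 dB
∠T = (5.71°) − (0.46°) = 5.25°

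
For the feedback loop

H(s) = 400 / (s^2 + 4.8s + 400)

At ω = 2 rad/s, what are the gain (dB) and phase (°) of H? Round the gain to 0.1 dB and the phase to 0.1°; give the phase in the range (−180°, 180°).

At s = jω = j2:
quadratic: (j2)² + 4.8·j2 + 400 = 396 + j9.6 → |·| ≈ 396.12, ∠ ≈ 1.39°
|H| = 400 / 396.12 ≈ 1.0098
Gain = 20 log₁₀(1.0098) ≈ 0.08 dB
∠H = 0.00° − 1.39° = -1.39°

0.1 dB, -1.4°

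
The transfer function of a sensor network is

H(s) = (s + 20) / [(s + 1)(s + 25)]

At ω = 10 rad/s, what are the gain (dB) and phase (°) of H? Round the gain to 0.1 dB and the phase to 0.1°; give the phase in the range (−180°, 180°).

At s = jω = j10:
zero (s+20): 20 + j10 → |·| = √(20²+10²) = √500 ≈ 22.361, ∠ = arctan(10/20) ≈ 26.57°
pole (s+1): 1 + j10 → |·| = √(1²+10²) = √101 ≈ 10.05, ∠ = arctan(10/1) ≈ 84.29°
pole (s+25): 25 + j10 → |·| = √(25²+10²) = √725 ≈ 26.926, ∠ = arctan(10/25) ≈ 21.80°
|H| = 1 · 22.361 / 270.61 ≈ 0.082632
Gain = 20 log₁₀(0.082632) ≈ -21.66 dB
∠H = 26.57° − 106.09° = -79.52°

-21.7 dB, -79.5°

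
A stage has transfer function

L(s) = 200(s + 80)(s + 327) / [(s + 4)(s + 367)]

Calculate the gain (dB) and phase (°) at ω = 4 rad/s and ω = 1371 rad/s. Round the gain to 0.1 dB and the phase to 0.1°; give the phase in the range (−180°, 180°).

ω = 4: 68.0 dB, -42.1°; ω = 1371: 46.0 dB, -1.6°

At s = jω = j4:
zero (s+80): 80 + j4 → |·| = √(80²+4²) = √6416 ≈ 80.1, ∠ = arctan(4/80) ≈ 2.86°
zero (s+327): 327 + j4 → |·| = √(327²+4²) = √106945 ≈ 327.02, ∠ = arctan(4/327) ≈ 0.70°
pole (s+4): 4 + j4 → |·| = √(4²+4²) = √32 ≈ 5.6569, ∠ = arctan(4/4) ≈ 45.00°
pole (s+367): 367 + j4 → |·| = √(367²+4²) = √134705 ≈ 367.02, ∠ = arctan(4/367) ≈ 0.62°
|L| = 200 · 26194 / 2076.2 ≈ 2523.3
Gain = 20 log₁₀(2523.3) ≈ 68.04 dB
∠L = 3.56° − 45.62° = -42.06°

At s = jω = j1371:
zero (s+80): 80 + j1371 → |·| = √(80²+1371²) = √1886041 ≈ 1373.3, ∠ = arctan(1371/80) ≈ 86.66°
zero (s+327): 327 + j1371 → |·| = √(327²+1371²) = √1986570 ≈ 1409.5, ∠ = arctan(1371/327) ≈ 76.58°
pole (s+4): 4 + j1371 → |·| = √(4²+1371²) = √1879657 ≈ 1371, ∠ = arctan(1371/4) ≈ 89.83°
pole (s+367): 367 + j1371 → |·| = √(367²+1371²) = √2014330 ≈ 1419.3, ∠ = arctan(1371/367) ≈ 75.01°
|L| = 200 · 1.9357e+06 / 1.9459e+06 ≈ 198.95
Gain = 20 log₁₀(198.95) ≈ 45.97 dB
∠L = 163.24° − 164.84° = -1.60°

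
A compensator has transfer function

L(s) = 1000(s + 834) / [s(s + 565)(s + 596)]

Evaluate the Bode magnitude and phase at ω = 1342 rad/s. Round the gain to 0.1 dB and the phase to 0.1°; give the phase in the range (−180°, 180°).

-65.2 dB, -165.1°

At s = jω = j1342:
zero (s+834): 834 + j1342 → |·| = √(834²+1342²) = √2496520 ≈ 1580, ∠ = arctan(1342/834) ≈ 58.14°
pole (s+565): 565 + j1342 → |·| = √(565²+1342²) = √2120189 ≈ 1456.1, ∠ = arctan(1342/565) ≈ 67.17°
pole (s+596): 596 + j1342 → |·| = √(596²+1342²) = √2156180 ≈ 1468.4, ∠ = arctan(1342/596) ≈ 66.05°
pole at origin: |s| = 1342, ∠ = 90.00° (in denominator)
|L| = 1000 · 1580 / 2.8694e+09 ≈ 0.00055064
Gain = 20 log₁₀(0.00055064) ≈ -65.18 dB
∠L = 58.14° − 223.22° = -165.08°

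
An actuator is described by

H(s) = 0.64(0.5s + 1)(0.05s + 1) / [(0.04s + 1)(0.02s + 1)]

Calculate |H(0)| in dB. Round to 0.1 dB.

H(0) = 0.64 · 1 / 1 = 0.64
20 log₁₀(0.64) ≈ -3.88 dB

-3.9 dB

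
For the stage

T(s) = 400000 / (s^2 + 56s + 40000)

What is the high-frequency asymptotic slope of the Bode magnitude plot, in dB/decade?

-40 dB/decade

Each pole contributes −20 dB/decade at high frequency; each zero contributes +20 dB/decade.
Net: 0 zero(s) − 2 pole(s) → -40 dB/decade.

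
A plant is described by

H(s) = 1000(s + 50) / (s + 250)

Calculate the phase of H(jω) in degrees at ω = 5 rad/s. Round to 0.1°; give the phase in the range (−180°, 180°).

4.6°

At s = jω = j5:
zero (s+50): 50 + j5 → |·| = √(50²+5²) = √2525 ≈ 50.249, ∠ = arctan(5/50) ≈ 5.71°
pole (s+250): 250 + j5 → |·| = √(250²+5²) = √62525 ≈ 250.05, ∠ = arctan(5/250) ≈ 1.15°
∠H = 5.71° − 1.15° = 4.56°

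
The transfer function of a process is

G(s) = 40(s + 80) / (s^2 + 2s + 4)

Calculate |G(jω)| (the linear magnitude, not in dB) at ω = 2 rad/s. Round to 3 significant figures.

800

At s = jω = j2:
zero (s+80): 80 + j2 → |·| = √(80²+2²) = √6404 ≈ 80.025, ∠ = arctan(2/80) ≈ 1.43°
quadratic: (j2)² + 2·j2 + 4 = 0 + j4 → |·| ≈ 4, ∠ ≈ 90.00°
|G| = 40 · 80.025 / 4 ≈ 800.25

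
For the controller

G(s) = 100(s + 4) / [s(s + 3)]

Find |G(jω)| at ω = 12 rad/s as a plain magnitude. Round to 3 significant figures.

8.52

At s = jω = j12:
zero (s+4): 4 + j12 → |·| = √(4²+12²) = √160 ≈ 12.649, ∠ = arctan(12/4) ≈ 71.57°
pole (s+3): 3 + j12 → |·| = √(3²+12²) = √153 ≈ 12.369, ∠ = arctan(12/3) ≈ 75.96°
pole at origin: |s| = 12, ∠ = 90.00° (in denominator)
|G| = 100 · 12.649 / 148.43 ≈ 8.5219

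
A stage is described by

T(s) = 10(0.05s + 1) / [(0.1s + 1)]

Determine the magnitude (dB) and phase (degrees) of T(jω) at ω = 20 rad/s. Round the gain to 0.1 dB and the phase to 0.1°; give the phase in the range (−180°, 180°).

16.0 dB, -18.4°

At ω = 20 rad/s:
zero (1 + j20·0.05) = 1 + j1 → |·| ≈ 1.4142, ∠ ≈ 45.00°
pole (1 + j20·0.1) = 1 + j2 → |·| ≈ 2.2361, ∠ ≈ 63.43°
|T| = 10 · 1.4142 / (2.2361) ≈ 6.3244
Gain = 20 log₁₀(6.3244) ≈ 16.02 dB
∠T = (45.00°) − (63.43°) = -18.43°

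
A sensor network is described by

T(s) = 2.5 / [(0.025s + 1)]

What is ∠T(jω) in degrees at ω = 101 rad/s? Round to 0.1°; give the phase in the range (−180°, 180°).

-68.4°

At ω = 101 rad/s:
pole (1 + j101·0.025) = 1 + j2.525 → |·| ≈ 2.7158, ∠ ≈ 68.39°
∠T = (0°) − (68.39°) = -68.39°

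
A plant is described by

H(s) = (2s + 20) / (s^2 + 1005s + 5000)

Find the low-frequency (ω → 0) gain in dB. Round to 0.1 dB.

-48.0 dB

H(0) = 20 / 5000 = 0.004
20 log₁₀(0.004) ≈ -47.96 dB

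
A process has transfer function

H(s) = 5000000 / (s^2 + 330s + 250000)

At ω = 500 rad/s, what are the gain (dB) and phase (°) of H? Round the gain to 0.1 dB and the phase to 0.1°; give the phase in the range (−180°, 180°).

29.6 dB, -90.0°

At s = jω = j500:
quadratic: (j500)² + 330·j500 + 250000 = 0 + j165000 → |·| ≈ 1.65e+05, ∠ ≈ 90.00°
|H| = 5000000 / 1.65e+05 ≈ 30.303
Gain = 20 log₁₀(30.303) ≈ 29.63 dB
∠H = 0.00° − 90.00° = -90.00°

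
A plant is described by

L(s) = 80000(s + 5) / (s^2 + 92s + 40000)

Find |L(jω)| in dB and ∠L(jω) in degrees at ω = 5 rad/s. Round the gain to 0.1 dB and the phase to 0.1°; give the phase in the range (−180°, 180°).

23.0 dB, 44.3°

At s = jω = j5:
zero (s+5): 5 + j5 → |·| = √(5²+5²) = √50 ≈ 7.0711, ∠ = arctan(5/5) ≈ 45.00°
quadratic: (j5)² + 92·j5 + 40000 = 39975 + j460 → |·| ≈ 39978, ∠ ≈ 0.66°
|L| = 80000 · 7.0711 / 39978 ≈ 14.15
Gain = 20 log₁₀(14.15) ≈ 23.02 dB
∠L = 45.00° − 0.66° = 44.34°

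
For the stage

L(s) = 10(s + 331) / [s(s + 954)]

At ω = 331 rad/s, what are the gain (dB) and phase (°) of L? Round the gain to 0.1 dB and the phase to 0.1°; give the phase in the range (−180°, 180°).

At s = jω = j331:
zero (s+331): 331 + j331 → |·| = √(331²+331²) = √219122 ≈ 468.1, ∠ = arctan(331/331) ≈ 45.00°
pole (s+954): 954 + j331 → |·| = √(954²+331²) = √1019677 ≈ 1009.8, ∠ = arctan(331/954) ≈ 19.13°
pole at origin: |s| = 331, ∠ = 90.00° (in denominator)
|L| = 10 · 468.1 / 3.3424e+05 ≈ 0.014005
Gain = 20 log₁₀(0.014005) ≈ -37.07 dB
∠L = 45.00° − 109.13° = -64.13°

-37.1 dB, -64.1°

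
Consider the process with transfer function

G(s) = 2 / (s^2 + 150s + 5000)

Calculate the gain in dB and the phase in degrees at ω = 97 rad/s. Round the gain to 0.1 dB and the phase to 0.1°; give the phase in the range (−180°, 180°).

Substitute s = j97:
Numerator: 2 = 2 + j0
Denominator: (j97)^2 + 150(j97) + 5000 = -4409 + j14550
|N| = √(2² + 0²) ≈ 2, ∠N ≈ 0.00°
|D| = √(4409² + 14550²) ≈ 15203, ∠D ≈ 106.86°
|G| = 2 / 15203 ≈ 0.00013155
Gain = 20 log₁₀(0.00013155) ≈ -77.62 dB
∠G = 0.00° − 106.86° = -106.86°

-77.6 dB, -106.9°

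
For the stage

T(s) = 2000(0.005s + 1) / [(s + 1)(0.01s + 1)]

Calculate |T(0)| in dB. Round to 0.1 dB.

T(0) = 2000 · 1 / 1 = 2000
20 log₁₀(2000) ≈ 66.02 dB

66.0 dB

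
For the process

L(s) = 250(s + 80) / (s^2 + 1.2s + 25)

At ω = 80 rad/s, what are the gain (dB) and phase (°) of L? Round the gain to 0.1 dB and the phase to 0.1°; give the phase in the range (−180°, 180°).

At s = jω = j80:
zero (s+80): 80 + j80 → |·| = √(80²+80²) = √12800 ≈ 113.14, ∠ = arctan(80/80) ≈ 45.00°
quadratic: (j80)² + 1.2·j80 + 25 = -6375 + j96 → |·| ≈ 6375.7, ∠ ≈ 179.14°
|L| = 250 · 113.14 / 6375.7 ≈ 4.4364
Gain = 20 log₁₀(4.4364) ≈ 12.94 dB
∠L = 45.00° − 179.14° = -134.14°

12.9 dB, -134.1°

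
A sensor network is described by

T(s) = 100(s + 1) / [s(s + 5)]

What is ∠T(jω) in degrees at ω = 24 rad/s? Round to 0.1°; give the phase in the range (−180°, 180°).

At s = jω = j24:
zero (s+1): 1 + j24 → |·| = √(1²+24²) = √577 ≈ 24.021, ∠ = arctan(24/1) ≈ 87.61°
pole (s+5): 5 + j24 → |·| = √(5²+24²) = √601 ≈ 24.515, ∠ = arctan(24/5) ≈ 78.23°
pole at origin: |s| = 24, ∠ = 90.00° (in denominator)
∠T = 87.61° − 168.23° = -80.62°

-80.6°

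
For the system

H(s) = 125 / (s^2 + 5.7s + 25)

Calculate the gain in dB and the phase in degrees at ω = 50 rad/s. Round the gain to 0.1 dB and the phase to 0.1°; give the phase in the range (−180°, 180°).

-26.0 dB, -173.4°

At s = jω = j50:
quadratic: (j50)² + 5.7·j50 + 25 = -2475 + j285 → |·| ≈ 2491.4, ∠ ≈ 173.43°
|H| = 125 / 2491.4 ≈ 0.050173
Gain = 20 log₁₀(0.050173) ≈ -25.99 dB
∠H = 0.00° − 173.43° = -173.43°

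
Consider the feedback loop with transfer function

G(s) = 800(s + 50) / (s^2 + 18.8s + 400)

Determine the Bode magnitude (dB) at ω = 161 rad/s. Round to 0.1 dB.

14.4 dB

At s = jω = j161:
zero (s+50): 50 + j161 → |·| = √(50²+161²) = √28421 ≈ 168.59, ∠ = arctan(161/50) ≈ 72.75°
quadratic: (j161)² + 18.8·j161 + 400 = -25521 + j3026.8 → |·| ≈ 25700, ∠ ≈ 173.24°
|G| = 800 · 168.59 / 25700 ≈ 5.2479
Gain = 20 log₁₀(5.2479) ≈ 14.40 dB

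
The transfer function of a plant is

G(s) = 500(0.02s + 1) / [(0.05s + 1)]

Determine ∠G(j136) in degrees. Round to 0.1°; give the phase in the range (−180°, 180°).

At ω = 136 rad/s:
zero (1 + j136·0.02) = 1 + j2.72 → |·| ≈ 2.898, ∠ ≈ 69.81°
pole (1 + j136·0.05) = 1 + j6.8 → |·| ≈ 6.8731, ∠ ≈ 81.63°
∠G = (69.81°) − (81.63°) = -11.82°

-11.8°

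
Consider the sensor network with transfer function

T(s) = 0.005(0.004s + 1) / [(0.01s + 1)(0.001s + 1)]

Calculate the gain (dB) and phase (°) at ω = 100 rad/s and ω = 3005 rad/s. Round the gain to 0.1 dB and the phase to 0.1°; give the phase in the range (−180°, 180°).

At ω = 100 rad/s:
zero (1 + j100·0.004) = 1 + j0.4 → |·| ≈ 1.077, ∠ ≈ 21.80°
pole (1 + j100·0.01) = 1 + j1 → |·| ≈ 1.4142, ∠ ≈ 45.00°
pole (1 + j100·0.001) = 1 + j0.1 → |·| ≈ 1.005, ∠ ≈ 5.71°
|T| = 0.005 · 1.077 / (1.4142 · 1.005) ≈ 0.0037889
Gain = 20 log₁₀(0.0037889) ≈ -48.43 dB
∠T = (21.80°) − (45.00° + 5.71°) = -28.91°

At ω = 3005 rad/s:
zero (1 + j3005·0.004) = 1 + j12.02 → |·| ≈ 12.062, ∠ ≈ 85.24°
pole (1 + j3005·0.01) = 1 + j30.05 → |·| ≈ 30.067, ∠ ≈ 88.09°
pole (1 + j3005·0.001) = 1 + j3.005 → |·| ≈ 3.167, ∠ ≈ 71.59°
|T| = 0.005 · 12.062 / (30.067 · 3.167) ≈ 0.00063336
Gain = 20 log₁₀(0.00063336) ≈ -63.97 dB
∠T = (85.24°) − (88.09° + 71.59°) = -74.44°

ω = 100: -48.4 dB, -28.9°; ω = 3005: -64.0 dB, -74.4°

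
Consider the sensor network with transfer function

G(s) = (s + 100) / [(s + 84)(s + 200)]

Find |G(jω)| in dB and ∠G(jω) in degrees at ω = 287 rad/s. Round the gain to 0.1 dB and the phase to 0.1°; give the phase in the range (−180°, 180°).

-50.7 dB, -58.0°

At s = jω = j287:
zero (s+100): 100 + j287 → |·| = √(100²+287²) = √92369 ≈ 303.92, ∠ = arctan(287/100) ≈ 70.79°
pole (s+84): 84 + j287 → |·| = √(84²+287²) = √89425 ≈ 299.04, ∠ = arctan(287/84) ≈ 73.69°
pole (s+200): 200 + j287 → |·| = √(200²+287²) = √122369 ≈ 349.81, ∠ = arctan(287/200) ≈ 55.13°
|G| = 1 · 303.92 / 1.0461e+05 ≈ 0.0029053
Gain = 20 log₁₀(0.0029053) ≈ -50.74 dB
∠G = 70.79° − 128.82° = -58.03°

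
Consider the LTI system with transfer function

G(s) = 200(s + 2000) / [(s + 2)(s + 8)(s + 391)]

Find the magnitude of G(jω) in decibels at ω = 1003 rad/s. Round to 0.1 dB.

-67.7 dB

At s = jω = j1003:
zero (s+2000): 2000 + j1003 → |·| = √(2000²+1003²) = √5006009 ≈ 2237.4, ∠ = arctan(1003/2000) ≈ 26.63°
pole (s+2): 2 + j1003 → |·| = √(2²+1003²) = √1006013 ≈ 1003, ∠ = arctan(1003/2) ≈ 89.89°
pole (s+8): 8 + j1003 → |·| = √(8²+1003²) = √1006073 ≈ 1003, ∠ = arctan(1003/8) ≈ 89.54°
pole (s+391): 391 + j1003 → |·| = √(391²+1003²) = √1158890 ≈ 1076.5, ∠ = arctan(1003/391) ≈ 68.70°
|G| = 200 · 2237.4 / 1.083e+09 ≈ 0.00041319
Gain = 20 log₁₀(0.00041319) ≈ -67.68 dB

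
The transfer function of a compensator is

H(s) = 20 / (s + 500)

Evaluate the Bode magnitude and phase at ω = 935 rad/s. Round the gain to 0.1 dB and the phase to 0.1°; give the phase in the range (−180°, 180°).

At s = jω = j935:
pole (s+500): 500 + j935 → |·| = √(500²+935²) = √1124225 ≈ 1060.3, ∠ = arctan(935/500) ≈ 61.86°
|H| = 20 / 1060.3 ≈ 0.018863
Gain = 20 log₁₀(0.018863) ≈ -34.49 dB
∠H = 0.00° − 61.86° = -61.86°

-34.5 dB, -61.9°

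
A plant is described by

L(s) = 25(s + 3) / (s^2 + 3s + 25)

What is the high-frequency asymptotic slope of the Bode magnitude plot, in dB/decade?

-20 dB/decade

Each pole contributes −20 dB/decade at high frequency; each zero contributes +20 dB/decade.
Net: 1 zero(s) − 2 pole(s) → -20 dB/decade.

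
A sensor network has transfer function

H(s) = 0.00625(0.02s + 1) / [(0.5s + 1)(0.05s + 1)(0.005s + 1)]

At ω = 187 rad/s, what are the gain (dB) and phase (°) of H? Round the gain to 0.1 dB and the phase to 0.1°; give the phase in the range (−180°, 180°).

-93.9 dB, -141.3°

At ω = 187 rad/s:
zero (1 + j187·0.02) = 1 + j3.74 → |·| ≈ 3.8714, ∠ ≈ 75.03°
pole (1 + j187·0.5) = 1 + j93.5 → |·| ≈ 93.505, ∠ ≈ 89.39°
pole (1 + j187·0.05) = 1 + j9.35 → |·| ≈ 9.4033, ∠ ≈ 83.90°
pole (1 + j187·0.005) = 1 + j0.935 → |·| ≈ 1.369, ∠ ≈ 43.08°
|H| = 0.00625 · 3.8714 / (93.505 · 9.4033 · 1.369) ≈ 2.0102e-05
Gain = 20 log₁₀(2.0102e-05) ≈ -93.94 dB
∠H = (75.03°) − (89.39° + 83.90° + 43.08°) = -141.34°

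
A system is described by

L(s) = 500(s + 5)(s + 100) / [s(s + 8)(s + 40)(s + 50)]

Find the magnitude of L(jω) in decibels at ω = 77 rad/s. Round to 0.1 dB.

-19.8 dB

At s = jω = j77:
zero (s+5): 5 + j77 → |·| = √(5²+77²) = √5954 ≈ 77.162, ∠ = arctan(77/5) ≈ 86.28°
zero (s+100): 100 + j77 → |·| = √(100²+77²) = √15929 ≈ 126.21, ∠ = arctan(77/100) ≈ 37.60°
pole (s+8): 8 + j77 → |·| = √(8²+77²) = √5993 ≈ 77.414, ∠ = arctan(77/8) ≈ 84.07°
pole (s+40): 40 + j77 → |·| = √(40²+77²) = √7529 ≈ 86.77, ∠ = arctan(77/40) ≈ 62.55°
pole (s+50): 50 + j77 → |·| = √(50²+77²) = √8429 ≈ 91.81, ∠ = arctan(77/50) ≈ 57.00°
pole at origin: |s| = 77, ∠ = 90.00° (in denominator)
|L| = 500 · 9738.6 / 4.7486e+07 ≈ 0.10254
Gain = 20 log₁₀(0.10254) ≈ -19.78 dB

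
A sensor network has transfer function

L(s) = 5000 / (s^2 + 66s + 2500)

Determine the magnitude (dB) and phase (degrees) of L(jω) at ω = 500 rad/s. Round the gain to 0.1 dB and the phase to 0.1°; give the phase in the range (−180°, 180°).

At s = jω = j500:
quadratic: (j500)² + 66·j500 + 2500 = -247500 + j33000 → |·| ≈ 2.4969e+05, ∠ ≈ 172.41°
|L| = 5000 / 2.4969e+05 ≈ 0.020025
Gain = 20 log₁₀(0.020025) ≈ -33.97 dB
∠L = 0.00° − 172.41° = -172.41°

-34.0 dB, -172.4°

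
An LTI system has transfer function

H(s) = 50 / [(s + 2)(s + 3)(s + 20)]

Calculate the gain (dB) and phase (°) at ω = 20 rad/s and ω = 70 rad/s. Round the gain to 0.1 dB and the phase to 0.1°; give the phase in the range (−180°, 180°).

At s = jω = j20:
pole (s+2): 2 + j20 → |·| = √(2²+20²) = √404 ≈ 20.1, ∠ = arctan(20/2) ≈ 84.29°
pole (s+3): 3 + j20 → |·| = √(3²+20²) = √409 ≈ 20.224, ∠ = arctan(20/3) ≈ 81.47°
pole (s+20): 20 + j20 → |·| = √(20²+20²) = √800 ≈ 28.284, ∠ = arctan(20/20) ≈ 45.00°
|H| = 50 / 11498 ≈ 0.0043486
Gain = 20 log₁₀(0.0043486) ≈ -47.23 dB
∠H = 0.00° − 210.76° = -210.76° ≡ 149.24° (principal value)

At s = jω = j70:
pole (s+2): 2 + j70 → |·| = √(2²+70²) = √4904 ≈ 70.029, ∠ = arctan(70/2) ≈ 88.36°
pole (s+3): 3 + j70 → |·| = √(3²+70²) = √4909 ≈ 70.064, ∠ = arctan(70/3) ≈ 87.55°
pole (s+20): 20 + j70 → |·| = √(20²+70²) = √5300 ≈ 72.801, ∠ = arctan(70/20) ≈ 74.05°
|H| = 50 / 3.572e+05 ≈ 0.00013998
Gain = 20 log₁₀(0.00013998) ≈ -77.08 dB
∠H = 0.00° − 249.96° = -249.96° ≡ 110.04° (principal value)

ω = 20: -47.2 dB, 149.2°; ω = 70: -77.1 dB, 110.0°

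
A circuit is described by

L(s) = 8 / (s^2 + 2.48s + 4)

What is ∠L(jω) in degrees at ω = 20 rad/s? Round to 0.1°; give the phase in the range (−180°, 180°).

At s = jω = j20:
quadratic: (j20)² + 2.48·j20 + 4 = -396 + j49.6 → |·| ≈ 399.09, ∠ ≈ 172.86°
∠L = 0.00° − 172.86° = -172.86°

-172.9°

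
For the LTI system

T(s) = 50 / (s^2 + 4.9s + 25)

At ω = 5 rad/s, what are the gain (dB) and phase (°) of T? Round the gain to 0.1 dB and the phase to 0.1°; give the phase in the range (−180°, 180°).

At s = jω = j5:
quadratic: (j5)² + 4.9·j5 + 25 = 0 + j24.5 → |·| ≈ 24.5, ∠ ≈ 90.00°
|T| = 50 / 24.5 ≈ 2.0408
Gain = 20 log₁₀(2.0408) ≈ 6.20 dB
∠T = 0.00° − 90.00° = -90.00°

6.2 dB, -90.0°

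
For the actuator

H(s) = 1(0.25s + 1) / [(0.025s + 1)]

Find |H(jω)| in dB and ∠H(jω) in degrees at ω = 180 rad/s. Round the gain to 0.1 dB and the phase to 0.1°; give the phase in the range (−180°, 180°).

19.8 dB, 11.3°

At ω = 180 rad/s:
zero (1 + j180·0.25) = 1 + j45 → |·| ≈ 45.011, ∠ ≈ 88.73°
pole (1 + j180·0.025) = 1 + j4.5 → |·| ≈ 4.6098, ∠ ≈ 77.47°
|H| = 1 · 45.011 / (4.6098) ≈ 9.7642
Gain = 20 log₁₀(9.7642) ≈ 19.79 dB
∠H = (88.73°) − (77.47°) = 11.26°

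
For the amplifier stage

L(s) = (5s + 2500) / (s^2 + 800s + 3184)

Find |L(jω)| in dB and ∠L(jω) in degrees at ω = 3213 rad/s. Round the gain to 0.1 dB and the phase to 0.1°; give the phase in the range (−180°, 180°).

Substitute s = j3213:
Numerator: 5(j3213) + 2500 = 2500 + j16065
Denominator: (j3213)^2 + 800(j3213) + 3184 = -10320185 + j2570400
|N| = √(2500² + 16065²) ≈ 16258, ∠N ≈ 81.15°
|D| = √(10320185² + 2570400²) ≈ 1.0635e+07, ∠D ≈ 166.01°
|L| = 16258 / 1.0635e+07 ≈ 0.0015287
Gain = 20 log₁₀(0.0015287) ≈ -56.31 dB
∠L = 81.15° − 166.01° = -84.86°

-56.3 dB, -84.9°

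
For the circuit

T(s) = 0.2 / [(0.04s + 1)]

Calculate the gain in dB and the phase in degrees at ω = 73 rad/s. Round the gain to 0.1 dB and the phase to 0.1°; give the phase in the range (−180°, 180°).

-23.8 dB, -71.1°

At ω = 73 rad/s:
pole (1 + j73·0.04) = 1 + j2.92 → |·| ≈ 3.0865, ∠ ≈ 71.10°
|T| = 0.2 · 1 / (3.0865) ≈ 0.064798
Gain = 20 log₁₀(0.064798) ≈ -23.77 dB
∠T = (0°) − (71.10°) = -71.10°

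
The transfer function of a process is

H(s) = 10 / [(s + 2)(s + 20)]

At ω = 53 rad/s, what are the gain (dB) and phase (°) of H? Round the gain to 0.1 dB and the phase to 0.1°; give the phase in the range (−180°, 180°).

-49.6 dB, -157.2°

At s = jω = j53:
pole (s+2): 2 + j53 → |·| = √(2²+53²) = √2813 ≈ 53.038, ∠ = arctan(53/2) ≈ 87.84°
pole (s+20): 20 + j53 → |·| = √(20²+53²) = √3209 ≈ 56.648, ∠ = arctan(53/20) ≈ 69.33°
|H| = 10 / 3004.5 ≈ 0.0033283
Gain = 20 log₁₀(0.0033283) ≈ -49.56 dB
∠H = 0.00° − 157.17° = -157.17°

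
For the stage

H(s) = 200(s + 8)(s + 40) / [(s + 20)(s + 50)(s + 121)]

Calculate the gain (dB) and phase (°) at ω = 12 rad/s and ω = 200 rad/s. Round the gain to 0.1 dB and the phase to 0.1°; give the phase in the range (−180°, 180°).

ω = 12: -1.7 dB, 22.9°; ω = 200: -1.5 dB, -52.7°

At s = jω = j12:
zero (s+8): 8 + j12 → |·| = √(8²+12²) = √208 ≈ 14.422, ∠ = arctan(12/8) ≈ 56.31°
zero (s+40): 40 + j12 → |·| = √(40²+12²) = √1744 ≈ 41.761, ∠ = arctan(12/40) ≈ 16.70°
pole (s+20): 20 + j12 → |·| = √(20²+12²) = √544 ≈ 23.324, ∠ = arctan(12/20) ≈ 30.96°
pole (s+50): 50 + j12 → |·| = √(50²+12²) = √2644 ≈ 51.42, ∠ = arctan(12/50) ≈ 13.50°
pole (s+121): 121 + j12 → |·| = √(121²+12²) = √14785 ≈ 121.59, ∠ = arctan(12/121) ≈ 5.66°
|H| = 200 · 602.28 / 1.4583e+05 ≈ 0.826
Gain = 20 log₁₀(0.826) ≈ -1.66 dB
∠H = 73.01° − 50.12° = 22.89°

At s = jω = j200:
zero (s+8): 8 + j200 → |·| = √(8²+200²) = √40064 ≈ 200.16, ∠ = arctan(200/8) ≈ 87.71°
zero (s+40): 40 + j200 → |·| = √(40²+200²) = √41600 ≈ 203.96, ∠ = arctan(200/40) ≈ 78.69°
pole (s+20): 20 + j200 → |·| = √(20²+200²) = √40400 ≈ 201, ∠ = arctan(200/20) ≈ 84.29°
pole (s+50): 50 + j200 → |·| = √(50²+200²) = √42500 ≈ 206.16, ∠ = arctan(200/50) ≈ 75.96°
pole (s+121): 121 + j200 → |·| = √(121²+200²) = √54641 ≈ 233.75, ∠ = arctan(200/121) ≈ 58.83°
|H| = 200 · 40825 / 9.6862e+06 ≈ 0.84295
Gain = 20 log₁₀(0.84295) ≈ -1.48 dB
∠H = 166.40° − 219.08° = -52.68°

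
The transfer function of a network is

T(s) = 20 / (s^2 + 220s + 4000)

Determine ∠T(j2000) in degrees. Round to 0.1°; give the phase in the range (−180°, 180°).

-173.7°

Substitute s = j2000:
Numerator: 20 = 20 + j0
Denominator: (j2000)^2 + 220(j2000) + 4000 = -3996000 + j440000
|N| = √(20² + 0²) ≈ 20, ∠N ≈ 0.00°
|D| = √(3996000² + 440000²) ≈ 4.0202e+06, ∠D ≈ 173.72°
∠T = 0.00° − 173.72° = -173.72°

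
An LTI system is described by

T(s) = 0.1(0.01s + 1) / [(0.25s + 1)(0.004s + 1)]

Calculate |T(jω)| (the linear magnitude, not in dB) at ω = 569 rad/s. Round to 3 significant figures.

At ω = 569 rad/s:
zero (1 + j569·0.01) = 1 + j5.69 → |·| ≈ 5.7772, ∠ ≈ 80.03°
pole (1 + j569·0.25) = 1 + j142.25 → |·| ≈ 142.25, ∠ ≈ 89.60°
pole (1 + j569·0.004) = 1 + j2.276 → |·| ≈ 2.486, ∠ ≈ 66.28°
|T| = 0.1 · 5.7772 / (142.25 · 2.486) ≈ 0.0016337

0.00163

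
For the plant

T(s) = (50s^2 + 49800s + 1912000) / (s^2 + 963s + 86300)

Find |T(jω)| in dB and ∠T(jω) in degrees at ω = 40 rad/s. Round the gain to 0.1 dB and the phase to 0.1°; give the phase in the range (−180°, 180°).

29.3 dB, 22.9°

Substitute s = j40:
Numerator: 50(j40)^2 + 49800(j40) + 1912000 = 1832000 + j1992000
Denominator: (j40)^2 + 963(j40) + 86300 = 84700 + j38520
|N| = √(1832000² + 1992000²) ≈ 2.7063e+06, ∠N ≈ 47.40°
|D| = √(84700² + 38520²) ≈ 93048, ∠D ≈ 24.46°
|T| = 2.7063e+06 / 93048 ≈ 29.085
Gain = 20 log₁₀(29.085) ≈ 29.27 dB
∠T = 47.40° − 24.46° = 22.94°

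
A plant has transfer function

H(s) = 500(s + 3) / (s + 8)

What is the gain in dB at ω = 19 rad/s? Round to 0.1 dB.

At s = jω = j19:
zero (s+3): 3 + j19 → |·| = √(3²+19²) = √370 ≈ 19.235, ∠ = arctan(19/3) ≈ 81.03°
pole (s+8): 8 + j19 → |·| = √(8²+19²) = √425 ≈ 20.616, ∠ = arctan(19/8) ≈ 67.17°
|H| = 500 · 19.235 / 20.616 ≈ 466.51
Gain = 20 log₁₀(466.51) ≈ 53.38 dB

53.4 dB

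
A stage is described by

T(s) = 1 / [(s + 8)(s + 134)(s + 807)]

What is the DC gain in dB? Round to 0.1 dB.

T(0) = 1 / (8·134·807) ≈ 1.1559e-06
20 log₁₀(1.1559e-06) ≈ -118.74 dB

-118.7 dB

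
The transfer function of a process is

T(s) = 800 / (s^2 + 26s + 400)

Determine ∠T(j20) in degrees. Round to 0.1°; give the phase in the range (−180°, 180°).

At s = jω = j20:
quadratic: (j20)² + 26·j20 + 400 = 0 + j520 → |·| ≈ 520, ∠ ≈ 90.00°
∠T = 0.00° − 90.00° = -90.00°

-90.0°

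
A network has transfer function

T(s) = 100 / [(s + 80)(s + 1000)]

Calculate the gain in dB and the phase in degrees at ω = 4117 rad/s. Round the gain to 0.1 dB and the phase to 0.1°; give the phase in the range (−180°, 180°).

At s = jω = j4117:
pole (s+80): 80 + j4117 → |·| = √(80²+4117²) = √16956089 ≈ 4117.8, ∠ = arctan(4117/80) ≈ 88.89°
pole (s+1000): 1000 + j4117 → |·| = √(1000²+4117²) = √17949689 ≈ 4236.7, ∠ = arctan(4117/1000) ≈ 76.35°
|T| = 100 / 1.7446e+07 ≈ 5.732e-06
Gain = 20 log₁₀(5.732e-06) ≈ -104.83 dB
∠T = 0.00° − 165.24° = -165.24°

-104.8 dB, -165.2°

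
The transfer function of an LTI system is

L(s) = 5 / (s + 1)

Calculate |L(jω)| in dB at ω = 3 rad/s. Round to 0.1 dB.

4.0 dB

Substitute s = j3:
Numerator: 5 = 5 + j0
Denominator: (j3) + 1 = 1 + j3
|N| = √(5² + 0²) ≈ 5, ∠N ≈ 0.00°
|D| = √(1² + 3²) ≈ 3.1623, ∠D ≈ 71.57°
|L| = 5 / 3.1623 ≈ 1.5811
Gain = 20 log₁₀(1.5811) ≈ 3.98 dB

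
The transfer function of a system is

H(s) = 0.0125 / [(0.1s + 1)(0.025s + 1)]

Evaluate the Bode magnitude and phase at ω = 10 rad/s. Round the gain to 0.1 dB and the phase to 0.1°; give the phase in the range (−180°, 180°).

At ω = 10 rad/s:
pole (1 + j10·0.1) = 1 + j1 → |·| ≈ 1.4142, ∠ ≈ 45.00°
pole (1 + j10·0.025) = 1 + j0.25 → |·| ≈ 1.0308, ∠ ≈ 14.04°
|H| = 0.0125 · 1 / (1.4142 · 1.0308) ≈ 0.0085748
Gain = 20 log₁₀(0.0085748) ≈ -41.34 dB
∠H = (0°) − (45.00° + 14.04°) = -59.04°

-41.3 dB, -59.0°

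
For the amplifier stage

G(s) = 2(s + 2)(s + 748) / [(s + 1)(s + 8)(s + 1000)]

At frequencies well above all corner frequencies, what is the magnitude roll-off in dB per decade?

-20 dB/decade

Each pole contributes −20 dB/decade at high frequency; each zero contributes +20 dB/decade.
Net: 2 zero(s) − 3 pole(s) → -20 dB/decade.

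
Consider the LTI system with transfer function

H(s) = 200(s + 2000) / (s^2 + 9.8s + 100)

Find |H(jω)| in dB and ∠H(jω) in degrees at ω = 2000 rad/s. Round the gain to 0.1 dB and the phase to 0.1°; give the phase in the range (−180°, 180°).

-17.0 dB, -134.7°

At s = jω = j2000:
zero (s+2000): 2000 + j2000 → |·| = √(2000²+2000²) = √8000000 ≈ 2828.4, ∠ = arctan(2000/2000) ≈ 45.00°
quadratic: (j2000)² + 9.8·j2000 + 100 = -3999900 + j19600 → |·| ≈ 3.9999e+06, ∠ ≈ 179.72°
|H| = 200 · 2828.4 / 3.9999e+06 ≈ 0.14142
Gain = 20 log₁₀(0.14142) ≈ -16.99 dB
∠H = 45.00° − 179.72° = -134.72°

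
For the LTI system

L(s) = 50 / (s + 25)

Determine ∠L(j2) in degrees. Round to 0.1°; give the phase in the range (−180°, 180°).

-4.6°

Substitute s = j2:
Numerator: 50 = 50 + j0
Denominator: (j2) + 25 = 25 + j2
|N| = √(50² + 0²) ≈ 50, ∠N ≈ 0.00°
|D| = √(25² + 2²) ≈ 25.08, ∠D ≈ 4.57°
∠L = 0.00° − 4.57° = -4.57°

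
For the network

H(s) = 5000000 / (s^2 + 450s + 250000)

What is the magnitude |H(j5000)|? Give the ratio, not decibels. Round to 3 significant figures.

0.201

At s = jω = j5000:
quadratic: (j5000)² + 450·j5000 + 250000 = -24750000 + j2250000 → |·| ≈ 2.4852e+07, ∠ ≈ 174.81°
|H| = 5000000 / 2.4852e+07 ≈ 0.20119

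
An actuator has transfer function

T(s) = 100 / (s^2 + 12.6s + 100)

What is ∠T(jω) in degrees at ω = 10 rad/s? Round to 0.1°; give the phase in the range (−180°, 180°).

At s = jω = j10:
quadratic: (j10)² + 12.6·j10 + 100 = 0 + j126 → |·| ≈ 126, ∠ ≈ 90.00°
∠T = 0.00° − 90.00° = -90.00°

-90.0°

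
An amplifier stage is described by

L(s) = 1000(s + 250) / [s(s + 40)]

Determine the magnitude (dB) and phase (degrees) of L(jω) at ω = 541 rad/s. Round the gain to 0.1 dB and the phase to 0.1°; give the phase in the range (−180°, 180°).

At s = jω = j541:
zero (s+250): 250 + j541 → |·| = √(250²+541²) = √355181 ≈ 595.97, ∠ = arctan(541/250) ≈ 65.20°
pole (s+40): 40 + j541 → |·| = √(40²+541²) = √294281 ≈ 542.48, ∠ = arctan(541/40) ≈ 85.77°
pole at origin: |s| = 541, ∠ = 90.00° (in denominator)
|L| = 1000 · 595.97 / 2.9348e+05 ≈ 2.0307
Gain = 20 log₁₀(2.0307) ≈ 6.15 dB
∠L = 65.20° − 175.77° = -110.57°

6.2 dB, -110.6°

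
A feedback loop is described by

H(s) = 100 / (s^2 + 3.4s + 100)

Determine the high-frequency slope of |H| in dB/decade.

Each pole contributes −20 dB/decade at high frequency; each zero contributes +20 dB/decade.
Net: 0 zero(s) − 2 pole(s) → -40 dB/decade.

-40 dB/decade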